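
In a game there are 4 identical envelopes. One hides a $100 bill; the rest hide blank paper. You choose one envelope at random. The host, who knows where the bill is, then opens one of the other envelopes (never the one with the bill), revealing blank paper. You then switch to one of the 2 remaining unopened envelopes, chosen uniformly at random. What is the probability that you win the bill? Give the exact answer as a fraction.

3/8

Your original envelope holds the bill with probability 1/4, so the other 3 collectively hold it with probability 3/4.
The host can always find an empty envelope to open, so this doesn't change that 3/4; it is now spread over the 2 remaining unopened envelopes.
P(win by switching) = (3/4) · (1/2) = 3/8.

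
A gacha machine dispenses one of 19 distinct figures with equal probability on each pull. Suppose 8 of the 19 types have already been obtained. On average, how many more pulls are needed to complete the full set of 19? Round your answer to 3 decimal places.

Starting from 8 distinct types, each trial gives a new one with probability (19−i)/19 when i types are held, so the wait for the next new type is 19/(19−i).
E = 19/11 + 19/10 + 19/9 + 19/8 + 19/7 + 19/6 + 19/5 + 19/4 + 19/3 + 19/2 + 19/1 = 1590509/27720 ≈ 57.378.

57.378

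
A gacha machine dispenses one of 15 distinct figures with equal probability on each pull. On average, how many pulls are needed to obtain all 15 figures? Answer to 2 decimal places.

After i distinct types are collected, each trial gives a new one with probability (15−i)/15, so the expected wait for the next new type is 15/(15−i).
E = 15/15 + 15/14 + 15/13 + 15/12 + 15/11 + 15/10 + 15/9 + 15/8 + 15/7 + 15/6 + 15/5 + 15/4 + 15/3 + 15/2 + 15/1 = 1195757/24024 ≈ 49.77.

49.77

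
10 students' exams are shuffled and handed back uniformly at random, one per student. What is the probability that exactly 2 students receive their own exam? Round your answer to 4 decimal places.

Choose which 2 of the 10 are fixed: C(10,2) = 45 ways.
The remaining 8 must have no fixed point: D(8) = 14833.
P = 45·14833/3628800 = 2119/11520 ≈ 0.1839.

0.1839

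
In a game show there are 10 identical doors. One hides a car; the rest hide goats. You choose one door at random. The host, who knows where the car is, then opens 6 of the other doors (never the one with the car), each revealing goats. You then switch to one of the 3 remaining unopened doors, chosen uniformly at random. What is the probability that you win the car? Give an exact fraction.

3/10

Your original door holds the car with probability 1/10, so the other 9 collectively hold it with probability 9/10.
The host can always find 6 empty doors to open, so the reveals don't change that 9/10; it is now spread over the 3 remaining unopened doors.
P(win by switching) = (9/10) · (1/3) = 3/10.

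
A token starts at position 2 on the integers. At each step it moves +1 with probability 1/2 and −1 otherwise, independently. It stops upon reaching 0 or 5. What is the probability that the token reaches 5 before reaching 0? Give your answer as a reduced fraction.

2/5

With a fair step, P(i) = ½P(i−1) + ½P(i+1) with P(0)=0, P(5)=1 has the linear solution P(i) = i/5.
P(2) = 2/5.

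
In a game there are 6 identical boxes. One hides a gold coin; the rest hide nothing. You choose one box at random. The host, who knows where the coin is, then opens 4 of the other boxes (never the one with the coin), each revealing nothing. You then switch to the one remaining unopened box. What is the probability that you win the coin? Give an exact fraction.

Your original box holds the coin with probability 1/6, so the other 5 collectively hold it with probability 5/6.
The host can always find 4 empty boxes to open, so the reveals don't change that 5/6; it is now spread over the 1 remaining unopened box.
P(win by switching) = (5/6) · (1/1) = 5/6.

5/6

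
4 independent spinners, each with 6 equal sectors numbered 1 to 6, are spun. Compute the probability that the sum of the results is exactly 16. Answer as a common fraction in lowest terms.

125/1296

There are 6^4 = 1296 equally likely outcomes.
The number of ordered 4-tuples from {1,…,6} summing to 16 is 125.
P(sum = 16) = 125/1296.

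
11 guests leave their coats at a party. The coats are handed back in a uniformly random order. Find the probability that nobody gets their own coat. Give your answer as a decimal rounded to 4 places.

This is the derangement probability: permutations of 11 with no fixed point.
D(11) = 11! · (1 − 1/1! + 1/2! − ··· + (−1)^11/11!) = 14684570.
P = 14684570/39916800 = 1468457/3991680 ≈ 0.3679.

0.3679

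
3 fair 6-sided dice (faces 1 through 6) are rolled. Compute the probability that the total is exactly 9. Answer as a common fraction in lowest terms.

There are 6^3 = 216 equally likely outcomes.
The number of ordered 3-tuples from {1,…,6} summing to 9 is 25.
P(sum = 9) = 25/216.

25/216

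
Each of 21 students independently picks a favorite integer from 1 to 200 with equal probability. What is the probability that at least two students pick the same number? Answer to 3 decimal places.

It's easier to compute the probability that all 21 are distinct.
P(all distinct) = 200/200 · 199/200 · ··· · 180/200 ≈ 0.337.
So the probability of at least one match is 1 − 0.337 = 0.663.

0.663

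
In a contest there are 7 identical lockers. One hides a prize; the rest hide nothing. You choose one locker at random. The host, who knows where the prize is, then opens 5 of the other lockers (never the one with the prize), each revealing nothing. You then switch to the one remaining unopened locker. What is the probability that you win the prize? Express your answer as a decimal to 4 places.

0.8571

Your original locker holds the prize with probability 1/7, so the other 6 collectively hold it with probability 6/7.
The host can always find 5 empty lockers to open, so the reveals don't change that 6/7; it is now spread over the 1 remaining unopened locker.
P(win by switching) = (6/7) · (1/1) = 6/7 ≈ 0.8571.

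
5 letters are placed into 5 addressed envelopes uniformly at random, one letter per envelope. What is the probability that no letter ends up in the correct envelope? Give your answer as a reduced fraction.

This is the derangement probability: permutations of 5 with no fixed point.
D(5) = 5! · (1 − 1/1! + 1/2! − ··· + (−1)^5/5!) = 44.
P = 44/120 = 11/30.

11/30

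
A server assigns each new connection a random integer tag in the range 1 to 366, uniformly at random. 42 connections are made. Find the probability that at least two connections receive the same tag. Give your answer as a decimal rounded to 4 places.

0.9134

It's easier to compute the probability that all 42 are distinct.
P(all distinct) = 366/366 · 365/366 · ··· · 325/366 ≈ 0.0866.
So the probability of at least one match is 1 − 0.0866 = 0.9134.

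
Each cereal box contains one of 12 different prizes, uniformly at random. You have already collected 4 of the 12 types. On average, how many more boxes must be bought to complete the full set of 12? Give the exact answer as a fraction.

Starting from 4 distinct types, each trial gives a new one with probability (12−i)/12 when i types are held, so the wait for the next new type is 12/(12−i).
E = 12/8 + 12/7 + 12/6 + 12/5 + 12/4 + 12/3 + 12/2 + 12/1 = 2283/70.

2283/70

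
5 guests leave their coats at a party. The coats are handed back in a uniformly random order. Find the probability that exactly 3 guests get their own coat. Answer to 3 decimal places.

Choose which 3 of the 5 are fixed: C(5,3) = 10 ways.
The remaining 2 must have no fixed point: D(2) = 1.
P = 10·1/120 = 1/12 ≈ 0.083.

0.083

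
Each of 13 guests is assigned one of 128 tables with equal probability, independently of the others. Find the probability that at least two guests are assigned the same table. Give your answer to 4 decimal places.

0.4675

It's easier to compute the probability that all 13 are distinct.
P(all distinct) = 128/128 · 127/128 · ··· · 116/128 ≈ 0.5325.
So the probability of at least one match is 1 − 0.5325 = 0.4675.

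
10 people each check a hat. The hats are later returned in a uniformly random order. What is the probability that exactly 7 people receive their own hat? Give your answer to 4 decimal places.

Choose which 7 of the 10 are fixed: C(10,7) = 120 ways.
The remaining 3 must have no fixed point: D(3) = 2.
P = 120·2/3628800 = 1/15120 ≈ 0.0001.

0.0001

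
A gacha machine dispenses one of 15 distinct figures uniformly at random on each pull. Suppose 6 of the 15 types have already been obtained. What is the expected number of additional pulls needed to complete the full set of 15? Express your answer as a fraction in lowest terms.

Starting from 6 distinct types, each trial gives a new one with probability (15−i)/15 when i types are held, so the wait for the next new type is 15/(15−i).
E = 15/9 + 15/8 + 15/7 + 15/6 + 15/5 + 15/4 + 15/3 + 15/2 + 15/1 = 7129/168.

7129/168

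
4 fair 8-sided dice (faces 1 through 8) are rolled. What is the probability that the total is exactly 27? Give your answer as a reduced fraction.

There are 8^4 = 4096 equally likely outcomes.
The number of ordered 4-tuples from {1,…,8} summing to 27 is 56.
P(sum = 27) = 56/4096 = 7/512.

7/512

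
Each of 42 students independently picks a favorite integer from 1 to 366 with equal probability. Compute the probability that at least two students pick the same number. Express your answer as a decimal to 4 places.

0.9134

It's easier to compute the probability that all 42 are distinct.
P(all distinct) = 366/366 · 365/366 · ··· · 325/366 ≈ 0.0866.
So the probability of at least one match is 1 − 0.0866 = 0.9134.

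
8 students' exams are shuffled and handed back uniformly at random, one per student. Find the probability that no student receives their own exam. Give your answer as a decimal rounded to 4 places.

0.3679

This is the derangement probability: permutations of 8 with no fixed point.
D(8) = 8! · (1 − 1/1! + 1/2! − ··· + (−1)^8/8!) = 14833.
P = 14833/40320 = 2119/5760 ≈ 0.3679.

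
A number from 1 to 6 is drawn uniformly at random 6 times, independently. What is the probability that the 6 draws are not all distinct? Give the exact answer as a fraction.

319/324

P(all 6 different) = 6/6 · 5/6 · ··· · 1/6 = 5/324.
P(at least two equal) = 1 − 5/324 = 319/324.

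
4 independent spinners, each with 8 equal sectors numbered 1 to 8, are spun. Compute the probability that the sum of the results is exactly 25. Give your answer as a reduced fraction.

15/512

There are 8^4 = 4096 equally likely outcomes.
The number of ordered 4-tuples from {1,…,8} summing to 25 is 120.
P(sum = 25) = 120/4096 = 15/512.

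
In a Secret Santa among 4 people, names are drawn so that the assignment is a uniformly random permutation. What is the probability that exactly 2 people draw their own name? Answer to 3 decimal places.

0.250

Choose which 2 of the 4 are fixed: C(4,2) = 6 ways.
The remaining 2 must have no fixed point: D(2) = 1.
P = 6·1/24 = 1/4 ≈ 0.250.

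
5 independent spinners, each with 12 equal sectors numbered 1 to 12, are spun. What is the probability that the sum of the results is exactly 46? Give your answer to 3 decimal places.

There are 12^5 = 248832 equally likely outcomes.
The number of ordered 5-tuples from {1,…,12} summing to 46 is 2985.
P(sum = 46) = 2985/248832 = 995/82944 ≈ 0.012.

0.012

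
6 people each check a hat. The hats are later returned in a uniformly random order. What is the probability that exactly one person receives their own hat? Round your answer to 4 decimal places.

Choose which one is fixed: C(6,1) = 6 ways.
The remaining 5 must have no fixed point: D(5) = 44.
P = 6·44/720 = 11/30 ≈ 0.3667.

0.3667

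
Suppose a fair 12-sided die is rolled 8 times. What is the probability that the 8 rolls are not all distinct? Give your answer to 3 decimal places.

0.954

P(all 8 different) = 12/12 · 11/12 · ··· · 5/12 ≈ 0.046.
P(at least two equal) = 1 − 0.046 = 0.954.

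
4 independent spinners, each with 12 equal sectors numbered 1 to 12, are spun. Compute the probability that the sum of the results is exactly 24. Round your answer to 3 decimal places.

There are 12^4 = 20736 equally likely outcomes.
The number of ordered 4-tuples from {1,…,12} summing to 24 is 1111.
P(sum = 24) = 1111/20736 ≈ 0.054.

0.054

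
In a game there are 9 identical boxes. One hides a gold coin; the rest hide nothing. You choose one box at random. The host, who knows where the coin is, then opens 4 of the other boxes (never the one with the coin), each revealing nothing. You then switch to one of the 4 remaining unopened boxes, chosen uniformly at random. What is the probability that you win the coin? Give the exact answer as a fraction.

2/9

Your original box holds the coin with probability 1/9, so the other 8 collectively hold it with probability 8/9.
The host can always find 4 empty boxes to open, so the reveals don't change that 8/9; it is now spread over the 4 remaining unopened boxes.
P(win by switching) = (8/9) · (1/4) = 2/9.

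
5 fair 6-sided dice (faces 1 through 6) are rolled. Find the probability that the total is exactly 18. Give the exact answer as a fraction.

65/648

There are 6^5 = 7776 equally likely outcomes.
The number of ordered 5-tuples from {1,…,6} summing to 18 is 780.
P(sum = 18) = 780/7776 = 65/648.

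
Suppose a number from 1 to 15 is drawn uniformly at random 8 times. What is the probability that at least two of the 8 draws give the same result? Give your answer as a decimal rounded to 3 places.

P(all 8 different) = 15/15 · 14/15 · ··· · 8/15 ≈ 0.101.
P(at least two equal) = 1 − 0.101 = 0.899.

0.899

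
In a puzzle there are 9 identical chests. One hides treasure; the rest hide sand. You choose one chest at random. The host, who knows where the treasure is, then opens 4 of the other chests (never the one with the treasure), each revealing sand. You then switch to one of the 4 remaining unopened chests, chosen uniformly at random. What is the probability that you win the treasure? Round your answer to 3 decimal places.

0.222

Your original chest holds the treasure with probability 1/9, so the other 8 collectively hold it with probability 8/9.
The host can always find 4 empty chests to open, so the reveals don't change that 8/9; it is now spread over the 4 remaining unopened chests.
P(win by switching) = (8/9) · (1/4) = 2/9 ≈ 0.222.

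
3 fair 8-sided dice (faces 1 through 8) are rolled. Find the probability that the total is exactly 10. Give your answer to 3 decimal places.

There are 8^3 = 512 equally likely outcomes.
The number of ordered 3-tuples from {1,…,8} summing to 10 is 36.
P(sum = 10) = 36/512 = 9/128 ≈ 0.070.

0.070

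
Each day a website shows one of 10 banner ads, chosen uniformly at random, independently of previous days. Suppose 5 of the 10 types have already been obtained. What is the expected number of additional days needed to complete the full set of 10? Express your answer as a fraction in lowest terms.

137/6

Starting from 5 distinct types, each trial gives a new one with probability (10−i)/10 when i types are held, so the wait for the next new type is 10/(10−i).
E = 10/5 + 10/4 + 10/3 + 10/2 + 10/1 = 137/6.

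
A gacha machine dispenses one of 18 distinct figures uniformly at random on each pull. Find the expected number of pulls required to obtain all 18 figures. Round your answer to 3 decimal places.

After i distinct types are collected, each trial gives a new one with probability (18−i)/18, so the expected wait for the next new type is 18/(18−i).
E = 18/18 + 18/17 + 18/16 + 18/15 + 18/14 + 18/13 + 18/12 + 18/11 + 18/10 + 18/9 + 18/8 + 18/7 + 18/6 + 18/5 + 18/4 + 18/3 + 18/2 + 18/1 = 42822903/680680 ≈ 62.912.

62.912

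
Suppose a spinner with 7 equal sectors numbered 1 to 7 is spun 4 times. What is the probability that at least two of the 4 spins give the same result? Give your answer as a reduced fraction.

P(all 4 different) = 7/7 · 6/7 · ··· · 4/7 = 120/343.
P(at least two equal) = 1 − 120/343 = 223/343.

223/343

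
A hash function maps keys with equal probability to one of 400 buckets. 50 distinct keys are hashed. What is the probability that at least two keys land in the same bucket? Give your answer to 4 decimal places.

0.9591

It's easier to compute the probability that all 50 are distinct.
P(all distinct) = 400/400 · 399/400 · ··· · 351/400 ≈ 0.0409.
So the probability of at least one match is 1 − 0.0409 = 0.9591.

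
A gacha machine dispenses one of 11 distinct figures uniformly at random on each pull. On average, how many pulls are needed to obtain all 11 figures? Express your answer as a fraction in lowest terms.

After i distinct types are collected, each trial gives a new one with probability (11−i)/11, so the expected wait for the next new type is 11/(11−i).
E = 11/11 + 11/10 + 11/9 + 11/8 + 11/7 + 11/6 + 11/5 + 11/4 + 11/3 + 11/2 + 11/1 = 83711/2520.

83711/2520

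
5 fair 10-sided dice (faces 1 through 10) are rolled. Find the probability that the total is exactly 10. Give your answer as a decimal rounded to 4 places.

There are 10^5 = 100000 equally likely outcomes.
The number of ordered 5-tuples from {1,…,10} summing to 10 is 126.
P(sum = 10) = 126/100000 = 63/50000 ≈ 0.0013.

0.0013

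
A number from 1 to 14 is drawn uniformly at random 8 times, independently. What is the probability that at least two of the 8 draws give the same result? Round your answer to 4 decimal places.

0.9180

P(all 8 different) = 14/14 · 13/14 · ··· · 7/14 ≈ 0.0820.
P(at least two equal) = 1 − 0.0820 = 0.9180.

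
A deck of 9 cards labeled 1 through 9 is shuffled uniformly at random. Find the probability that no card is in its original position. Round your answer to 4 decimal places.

This is the derangement probability: permutations of 9 with no fixed point.
D(9) = 9! · (1 − 1/1! + 1/2! − ··· + (−1)^9/9!) = 133496.
P = 133496/362880 = 16687/45360 ≈ 0.3679.

0.3679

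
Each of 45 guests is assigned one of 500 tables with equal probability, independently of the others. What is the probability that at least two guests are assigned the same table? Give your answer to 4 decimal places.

It's easier to compute the probability that all 45 are distinct.
P(all distinct) = 500/500 · 499/500 · ··· · 456/500 ≈ 0.1298.
So the probability of at least one match is 1 − 0.1298 = 0.8702.

0.8702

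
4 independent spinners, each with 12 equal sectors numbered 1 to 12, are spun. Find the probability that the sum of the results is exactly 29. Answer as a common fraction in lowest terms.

265/5184

There are 12^4 = 20736 equally likely outcomes.
The number of ordered 4-tuples from {1,…,12} summing to 29 is 1060.
P(sum = 29) = 1060/20736 = 265/5184.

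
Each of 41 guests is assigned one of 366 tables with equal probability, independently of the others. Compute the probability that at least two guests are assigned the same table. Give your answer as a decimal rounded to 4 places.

It's easier to compute the probability that all 41 are distinct.
P(all distinct) = 366/366 · 365/366 · ··· · 326/366 ≈ 0.0975.
So the probability of at least one match is 1 − 0.0975 = 0.9025.

0.9025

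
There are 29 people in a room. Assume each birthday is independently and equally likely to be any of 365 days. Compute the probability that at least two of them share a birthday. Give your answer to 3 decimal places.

0.681

It's easier to compute the probability that all 29 are distinct.
P(all distinct) = 365/365 · 364/365 · ··· · 337/365 ≈ 0.319.
So the probability of at least one match is 1 − 0.319 = 0.681.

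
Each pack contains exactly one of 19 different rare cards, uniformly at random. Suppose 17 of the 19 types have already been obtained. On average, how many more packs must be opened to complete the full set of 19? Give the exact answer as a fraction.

57/2

Starting from 17 distinct types, each trial gives a new one with probability (19−i)/19 when i types are held, so the wait for the next new type is 19/(19−i).
E = 19/2 + 19/1 = 57/2.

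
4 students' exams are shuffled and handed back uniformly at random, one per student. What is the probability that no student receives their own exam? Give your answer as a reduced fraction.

This is the derangement probability: permutations of 4 with no fixed point.
D(4) = 4! · (1 − 1/1! + 1/2! − ··· + (−1)^4/4!) = 9.
P = 9/24 = 3/8.

3/8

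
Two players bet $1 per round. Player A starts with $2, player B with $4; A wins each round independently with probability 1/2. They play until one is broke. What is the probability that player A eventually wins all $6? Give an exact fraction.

With a fair step, P(i) = ½P(i−1) + ½P(i+1) with P(0)=0, P(6)=1 has the linear solution P(i) = i/6.
P(2) = 2/6 = 1/3.

1/3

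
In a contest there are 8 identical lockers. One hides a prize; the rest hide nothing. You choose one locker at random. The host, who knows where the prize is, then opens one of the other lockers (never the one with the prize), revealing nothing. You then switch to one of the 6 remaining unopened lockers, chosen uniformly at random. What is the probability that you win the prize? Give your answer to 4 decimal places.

0.1458

Your original locker holds the prize with probability 1/8, so the other 7 collectively hold it with probability 7/8.
The host can always find an empty locker to open, so this doesn't change that 7/8; it is now spread over the 6 remaining unopened lockers.
P(win by switching) = (7/8) · (1/6) = 7/48 ≈ 0.1458.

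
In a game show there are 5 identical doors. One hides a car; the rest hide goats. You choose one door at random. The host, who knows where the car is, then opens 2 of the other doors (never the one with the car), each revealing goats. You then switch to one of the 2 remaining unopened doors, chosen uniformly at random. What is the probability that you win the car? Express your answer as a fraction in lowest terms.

2/5

Your original door holds the car with probability 1/5, so the other 4 collectively hold it with probability 4/5.
The host can always find 2 empty doors to open, so the reveals don't change that 4/5; it is now spread over the 2 remaining unopened doors.
P(win by switching) = (4/5) · (1/2) = 2/5.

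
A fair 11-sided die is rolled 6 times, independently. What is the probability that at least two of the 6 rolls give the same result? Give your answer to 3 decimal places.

0.812

P(all 6 different) = 11/11 · 10/11 · ··· · 6/11 ≈ 0.188.
P(at least two equal) = 1 − 0.188 = 0.812.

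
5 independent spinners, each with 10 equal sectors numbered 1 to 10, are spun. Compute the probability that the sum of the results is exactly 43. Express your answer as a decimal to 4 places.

0.0033

There are 10^5 = 100000 equally likely outcomes.
The number of ordered 5-tuples from {1,…,10} summing to 43 is 330.
P(sum = 43) = 330/100000 = 33/10000 ≈ 0.0033.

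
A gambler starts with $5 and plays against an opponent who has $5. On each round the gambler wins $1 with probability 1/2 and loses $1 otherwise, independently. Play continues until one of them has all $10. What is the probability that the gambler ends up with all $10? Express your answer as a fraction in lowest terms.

1/2

With a fair step, P(i) = ½P(i−1) + ½P(i+1) with P(0)=0, P(10)=1 has the linear solution P(i) = i/10.
P(5) = 5/10 = 1/2.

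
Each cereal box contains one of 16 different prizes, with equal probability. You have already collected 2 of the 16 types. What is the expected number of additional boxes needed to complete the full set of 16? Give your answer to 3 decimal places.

52.025

Starting from 2 distinct types, each trial gives a new one with probability (16−i)/16 when i types are held, so the wait for the next new type is 16/(16−i).
E = 16/14 + 16/13 + 16/12 + 16/11 + 16/10 + 16/9 + 16/8 + 16/7 + 16/6 + 16/5 + 16/4 + 16/3 + 16/2 + 16/1 = 2343466/45045 ≈ 52.025.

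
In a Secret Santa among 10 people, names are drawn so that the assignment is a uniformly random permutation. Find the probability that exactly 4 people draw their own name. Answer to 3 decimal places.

Choose which 4 of the 10 are fixed: C(10,4) = 210 ways.
The remaining 6 must have no fixed point: D(6) = 265.
P = 210·265/3628800 = 53/3456 ≈ 0.015.

0.015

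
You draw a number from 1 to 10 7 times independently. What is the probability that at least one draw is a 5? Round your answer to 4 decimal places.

P(no draw is a 5) = (9/10)^7 ≈ 0.4783.
P(at least one) = 1 − 0.4783 = 0.5217.

0.5217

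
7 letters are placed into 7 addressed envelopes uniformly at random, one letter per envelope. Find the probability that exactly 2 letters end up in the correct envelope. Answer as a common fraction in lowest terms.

Choose which 2 of the 7 are fixed: C(7,2) = 21 ways.
The remaining 5 must have no fixed point: D(5) = 44.
P = 21·44/5040 = 11/60.

11/60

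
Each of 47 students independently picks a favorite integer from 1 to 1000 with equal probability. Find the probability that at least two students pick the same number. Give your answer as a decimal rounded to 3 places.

0.667

It's easier to compute the probability that all 47 are distinct.
P(all distinct) = 1000/1000 · 999/1000 · ··· · 954/1000 ≈ 0.333.
So the probability of at least one match is 1 − 0.333 = 0.667.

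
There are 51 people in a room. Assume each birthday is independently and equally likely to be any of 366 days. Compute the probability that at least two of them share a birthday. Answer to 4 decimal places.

It's easier to compute the probability that all 51 are distinct.
P(all distinct) = 366/366 · 365/366 · ··· · 316/366 ≈ 0.0258.
So the probability of at least one match is 1 − 0.0258 = 0.9742.

0.9742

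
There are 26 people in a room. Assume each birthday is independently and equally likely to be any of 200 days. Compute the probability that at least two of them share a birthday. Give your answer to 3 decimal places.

0.817

It's easier to compute the probability that all 26 are distinct.
P(all distinct) = 200/200 · 199/200 · ··· · 175/200 ≈ 0.183.
So the probability of at least one match is 1 − 0.183 = 0.817.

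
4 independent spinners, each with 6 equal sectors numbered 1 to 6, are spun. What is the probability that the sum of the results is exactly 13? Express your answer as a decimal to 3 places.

0.108

There are 6^4 = 1296 equally likely outcomes.
The number of ordered 4-tuples from {1,…,6} summing to 13 is 140.
P(sum = 13) = 140/1296 = 35/324 ≈ 0.108.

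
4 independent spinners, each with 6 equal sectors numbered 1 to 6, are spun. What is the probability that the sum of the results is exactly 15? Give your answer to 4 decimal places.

There are 6^4 = 1296 equally likely outcomes.
The number of ordered 4-tuples from {1,…,6} summing to 15 is 140.
P(sum = 15) = 140/1296 = 35/324 ≈ 0.1080.

0.1080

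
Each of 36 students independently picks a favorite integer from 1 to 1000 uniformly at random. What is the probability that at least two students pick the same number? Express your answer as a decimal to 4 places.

0.4714

It's easier to compute the probability that all 36 are distinct.
P(all distinct) = 1000/1000 · 999/1000 · ··· · 965/1000 ≈ 0.5286.
So the probability of at least one match is 1 − 0.5286 = 0.4714.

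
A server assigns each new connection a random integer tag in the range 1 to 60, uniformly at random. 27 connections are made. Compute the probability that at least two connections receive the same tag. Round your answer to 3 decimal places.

0.999

It's easier to compute the probability that all 27 are distinct.
P(all distinct) = 60/60 · 59/60 · ··· · 34/60 ≈ 0.001.
So the probability of at least one match is 1 − 0.001 = 0.999.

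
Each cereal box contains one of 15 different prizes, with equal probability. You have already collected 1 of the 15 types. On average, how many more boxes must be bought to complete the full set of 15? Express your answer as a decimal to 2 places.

48.77

Starting from 1 distinct type, each trial gives a new one with probability (15−i)/15 when i types are held, so the wait for the next new type is 15/(15−i).
E = 15/14 + 15/13 + 15/12 + 15/11 + 15/10 + 15/9 + 15/8 + 15/7 + 15/6 + 15/5 + 15/4 + 15/3 + 15/2 + 15/1 = 1171733/24024 ≈ 48.77.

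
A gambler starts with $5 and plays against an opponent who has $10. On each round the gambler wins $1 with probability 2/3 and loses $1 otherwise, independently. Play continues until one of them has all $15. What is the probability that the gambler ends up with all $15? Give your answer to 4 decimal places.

0.9688

Let r = q/p = (1/3)/(2/3) = 1/2. The recurrence P(i) = p·P(i+1) + q·P(i−1) with P(0)=0, P(15)=1 gives P(i) = (1 − r^i)/(1 − r^15).
P(5) = (1 − (1/2)^5) / (1 − (1/2)^15) = 1024/1057 ≈ 0.9688.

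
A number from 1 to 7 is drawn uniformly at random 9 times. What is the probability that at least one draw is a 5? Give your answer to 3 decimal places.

P(no draw is a 5) = (6/7)^9 ≈ 0.250.
P(at least one) = 1 − 0.250 = 0.750.

0.750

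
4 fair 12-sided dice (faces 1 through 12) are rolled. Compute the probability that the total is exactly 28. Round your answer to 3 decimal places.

There are 12^4 = 20736 equally likely outcomes.
The number of ordered 4-tuples from {1,…,12} summing to 28 is 1111.
P(sum = 28) = 1111/20736 ≈ 0.054.

0.054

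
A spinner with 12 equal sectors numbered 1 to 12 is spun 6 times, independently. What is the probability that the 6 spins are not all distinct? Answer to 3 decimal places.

0.777

P(all 6 different) = 12/12 · 11/12 · ··· · 7/12 ≈ 0.223.
P(at least two equal) = 1 − 0.223 = 0.777.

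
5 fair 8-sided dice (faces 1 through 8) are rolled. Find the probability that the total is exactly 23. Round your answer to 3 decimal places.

0.075

There are 8^5 = 32768 equally likely outcomes.
The number of ordered 5-tuples from {1,…,8} summing to 23 is 2460.
P(sum = 23) = 2460/32768 = 615/8192 ≈ 0.075.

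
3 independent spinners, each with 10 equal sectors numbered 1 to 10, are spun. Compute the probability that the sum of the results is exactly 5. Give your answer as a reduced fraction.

There are 10^3 = 1000 equally likely outcomes.
The number of ordered 3-tuples from {1,…,10} summing to 5 is 6.
P(sum = 5) = 6/1000 = 3/500.

3/500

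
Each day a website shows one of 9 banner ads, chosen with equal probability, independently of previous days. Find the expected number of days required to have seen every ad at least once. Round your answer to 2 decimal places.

After i distinct types are collected, each trial gives a new one with probability (9−i)/9, so the expected wait for the next new type is 9/(9−i).
E = 9/9 + 9/8 + 9/7 + 9/6 + 9/5 + 9/4 + 9/3 + 9/2 + 9/1 = 7129/280 ≈ 25.46.

25.46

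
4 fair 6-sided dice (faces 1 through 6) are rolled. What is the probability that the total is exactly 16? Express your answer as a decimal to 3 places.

There are 6^4 = 1296 equally likely outcomes.
The number of ordered 4-tuples from {1,…,6} summing to 16 is 125.
P(sum = 16) = 125/1296 ≈ 0.096.

0.096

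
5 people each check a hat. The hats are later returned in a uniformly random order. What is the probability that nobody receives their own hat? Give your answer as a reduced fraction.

This is the derangement probability: permutations of 5 with no fixed point.
D(5) = 5! · (1 − 1/1! + 1/2! − ··· + (−1)^5/5!) = 44.
P = 44/120 = 11/30.

11/30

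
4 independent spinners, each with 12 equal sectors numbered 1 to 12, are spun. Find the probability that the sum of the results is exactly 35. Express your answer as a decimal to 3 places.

0.026

There are 12^4 = 20736 equally likely outcomes.
The number of ordered 4-tuples from {1,…,12} summing to 35 is 544.
P(sum = 35) = 544/20736 = 17/648 ≈ 0.026.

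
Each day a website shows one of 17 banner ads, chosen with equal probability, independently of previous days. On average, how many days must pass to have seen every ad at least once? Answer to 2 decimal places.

58.47

After i distinct types are collected, each trial gives a new one with probability (17−i)/17, so the expected wait for the next new type is 17/(17−i).
E = 17/17 + 17/16 + 17/15 + 17/14 + 17/13 + 17/12 + 17/11 + 17/10 + 17/9 + 17/8 + 17/7 + 17/6 + 17/5 + 17/4 + 17/3 + 17/2 + 17/1 = 42142223/720720 ≈ 58.47.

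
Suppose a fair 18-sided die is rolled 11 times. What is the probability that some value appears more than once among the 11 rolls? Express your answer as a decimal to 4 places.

P(all 11 different) = 18/18 · 17/18 · ··· · 8/18 ≈ 0.0198.
P(at least two equal) = 1 − 0.0198 = 0.9802.

0.9802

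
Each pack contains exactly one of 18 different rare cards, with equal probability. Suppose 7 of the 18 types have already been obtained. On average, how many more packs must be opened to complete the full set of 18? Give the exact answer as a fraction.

83711/1540

Starting from 7 distinct types, each trial gives a new one with probability (18−i)/18 when i types are held, so the wait for the next new type is 18/(18−i).
E = 18/11 + 18/10 + 18/9 + 18/8 + 18/7 + 18/6 + 18/5 + 18/4 + 18/3 + 18/2 + 18/1 = 83711/1540.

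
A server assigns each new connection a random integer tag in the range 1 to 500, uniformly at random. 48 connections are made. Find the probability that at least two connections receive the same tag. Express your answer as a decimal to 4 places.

0.9028

It's easier to compute the probability that all 48 are distinct.
P(all distinct) = 500/500 · 499/500 · ··· · 453/500 ≈ 0.0972.
So the probability of at least one match is 1 − 0.0972 = 0.9028.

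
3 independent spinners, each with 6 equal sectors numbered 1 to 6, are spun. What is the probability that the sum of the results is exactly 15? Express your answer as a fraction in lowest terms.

5/108

There are 6^3 = 216 equally likely outcomes.
The number of ordered 3-tuples from {1,…,6} summing to 15 is 10.
P(sum = 15) = 10/216 = 5/108.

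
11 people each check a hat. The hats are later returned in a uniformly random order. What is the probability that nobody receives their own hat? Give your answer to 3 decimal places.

0.368

This is the derangement probability: permutations of 11 with no fixed point.
D(11) = 11! · (1 − 1/1! + 1/2! − ··· + (−1)^11/11!) = 14684570.
P = 14684570/39916800 = 1468457/3991680 ≈ 0.368.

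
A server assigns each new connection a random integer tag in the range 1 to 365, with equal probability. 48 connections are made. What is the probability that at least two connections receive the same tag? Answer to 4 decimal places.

It's easier to compute the probability that all 48 are distinct.
P(all distinct) = 365/365 · 364/365 · ··· · 318/365 ≈ 0.0394.
So the probability of at least one match is 1 − 0.0394 = 0.9606.

0.9606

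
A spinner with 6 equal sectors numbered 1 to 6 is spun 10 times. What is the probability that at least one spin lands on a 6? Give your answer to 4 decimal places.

0.8385

P(no spin lands on a 6) = (5/6)^10 ≈ 0.1615.
P(at least one) = 1 − 0.1615 = 0.8385.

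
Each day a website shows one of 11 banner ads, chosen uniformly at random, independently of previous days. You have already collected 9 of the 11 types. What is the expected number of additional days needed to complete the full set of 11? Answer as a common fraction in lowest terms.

33/2

Starting from 9 distinct types, each trial gives a new one with probability (11−i)/11 when i types are held, so the wait for the next new type is 11/(11−i).
E = 11/2 + 11/1 = 33/2.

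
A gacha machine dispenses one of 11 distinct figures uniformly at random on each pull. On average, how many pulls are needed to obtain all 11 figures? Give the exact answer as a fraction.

83711/2520

After i distinct types are collected, each trial gives a new one with probability (11−i)/11, so the expected wait for the next new type is 11/(11−i).
E = 11/11 + 11/10 + 11/9 + 11/8 + 11/7 + 11/6 + 11/5 + 11/4 + 11/3 + 11/2 + 11/1 = 83711/2520.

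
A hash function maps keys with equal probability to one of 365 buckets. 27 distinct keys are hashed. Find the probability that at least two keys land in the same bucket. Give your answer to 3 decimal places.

0.627

It's easier to compute the probability that all 27 are distinct.
P(all distinct) = 365/365 · 364/365 · ··· · 339/365 ≈ 0.373.
So the probability of at least one match is 1 − 0.373 = 0.627.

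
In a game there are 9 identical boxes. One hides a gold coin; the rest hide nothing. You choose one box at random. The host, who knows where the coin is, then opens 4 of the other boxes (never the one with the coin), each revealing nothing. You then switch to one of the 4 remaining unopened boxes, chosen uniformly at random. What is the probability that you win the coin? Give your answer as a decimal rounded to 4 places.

Your original box holds the coin with probability 1/9, so the other 8 collectively hold it with probability 8/9.
The host can always find 4 empty boxes to open, so the reveals don't change that 8/9; it is now spread over the 4 remaining unopened boxes.
P(win by switching) = (8/9) · (1/4) = 2/9 ≈ 0.2222.

0.2222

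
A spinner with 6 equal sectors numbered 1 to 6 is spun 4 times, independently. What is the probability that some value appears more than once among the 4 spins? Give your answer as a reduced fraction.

13/18

P(all 4 different) = 6/6 · 5/6 · ··· · 3/6 = 5/18.
P(at least two equal) = 1 − 5/18 = 13/18.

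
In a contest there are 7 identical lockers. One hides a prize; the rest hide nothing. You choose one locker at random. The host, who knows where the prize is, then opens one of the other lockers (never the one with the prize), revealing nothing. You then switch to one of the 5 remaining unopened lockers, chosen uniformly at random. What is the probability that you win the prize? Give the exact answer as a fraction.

6/35

Your original locker holds the prize with probability 1/7, so the other 6 collectively hold it with probability 6/7.
The host can always find an empty locker to open, so this doesn't change that 6/7; it is now spread over the 5 remaining unopened lockers.
P(win by switching) = (6/7) · (1/5) = 6/35.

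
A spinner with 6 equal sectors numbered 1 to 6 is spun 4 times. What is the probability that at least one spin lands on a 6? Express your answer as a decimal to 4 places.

P(no spin lands on a 6) = (5/6)^4 ≈ 0.4823.
P(at least one) = 1 − 0.4823 = 0.5177.

0.5177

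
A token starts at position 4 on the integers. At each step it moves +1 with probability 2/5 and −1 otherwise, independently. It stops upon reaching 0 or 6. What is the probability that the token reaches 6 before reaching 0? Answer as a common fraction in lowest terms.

52/133

Let r = q/p = (3/5)/(2/5) = 3/2. The recurrence P(i) = p·P(i+1) + q·P(i−1) with P(0)=0, P(6)=1 gives P(i) = (1 − r^i)/(1 − r^6).
P(4) = (1 − (3/2)^4) / (1 − (3/2)^6) = 52/133.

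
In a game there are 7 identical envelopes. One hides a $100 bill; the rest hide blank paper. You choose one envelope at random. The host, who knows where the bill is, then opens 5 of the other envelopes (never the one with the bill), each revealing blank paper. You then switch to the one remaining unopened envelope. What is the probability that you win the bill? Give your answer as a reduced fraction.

6/7

Your original envelope holds the bill with probability 1/7, so the other 6 collectively hold it with probability 6/7.
The host can always find 5 empty envelopes to open, so the reveals don't change that 6/7; it is now spread over the 1 remaining unopened envelope.
P(win by switching) = (6/7) · (1/1) = 6/7.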